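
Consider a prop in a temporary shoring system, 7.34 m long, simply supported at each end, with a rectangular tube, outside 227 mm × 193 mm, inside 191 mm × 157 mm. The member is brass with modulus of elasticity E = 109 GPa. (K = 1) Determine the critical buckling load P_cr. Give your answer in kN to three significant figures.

Weak-axis I_min = (h_o·b_o³ − h_i·b_i³)/12 with b_o = 193, b_i = 157.0 mm (shorter outer/inner sides).
I_min = (227×193³ − 191.0×157.0³)/12 = 7.440×10^7 mm⁴
I = 7.440×10^7 mm⁴ = 7.440×10^-5 m⁴
Effective length L_e = K·L = 1 × 7.34 = 7.340 m
P_cr = π²EI / L_e² = π² × 109×10⁹ × 7.440×10^-5 / 7.340² = 1.486×10^6 N

P_cr ≈ 1490 kN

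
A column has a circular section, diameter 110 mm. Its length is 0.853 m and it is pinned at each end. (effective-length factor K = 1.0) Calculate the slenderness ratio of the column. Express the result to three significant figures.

For a solid circle r = d/4 = 110/4 = 27.50 mm
L_e = K·L = 1 × 0.853 m = 0.8530 m = 853.00 mm
λ = L_e / r_min = 853.00 / 27.50 = 31.0

λ ≈ 31.0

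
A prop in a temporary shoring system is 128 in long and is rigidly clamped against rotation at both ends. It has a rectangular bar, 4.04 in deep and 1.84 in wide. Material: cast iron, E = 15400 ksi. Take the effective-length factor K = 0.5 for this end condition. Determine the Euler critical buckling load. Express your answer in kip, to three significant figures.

Buckling occurs about the weak axis: I_min = h·b³/12 with b = 1.84 in (the shorter side).
I_min = 4.04×1.84³/12 = 2.097 in⁴
Effective length L_e = K·L = 0.5 × 128 = 64.00 in
P_cr = π²EI / L_e² = π² × 15400×10³ × 2.097 / 64.00² = 7.782×10^4 lb

P_cr ≈ 77.8 kip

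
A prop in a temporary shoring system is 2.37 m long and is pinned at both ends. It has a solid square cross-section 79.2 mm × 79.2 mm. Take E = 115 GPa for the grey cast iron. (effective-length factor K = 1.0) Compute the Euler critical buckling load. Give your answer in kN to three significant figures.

P_cr ≈ 663 kN

I = a⁴/12 = 79.2⁴/12 = 3.279×10^6 mm⁴
I = 3.279×10^6 mm⁴ = 3.279×10^-6 m⁴
Effective length L_e = K·L = 1 × 2.37 = 2.370 m
P_cr = π²EI / L_e² = π² × 115×10⁹ × 3.279×10^-6 / 2.370² = 6.626×10^5 N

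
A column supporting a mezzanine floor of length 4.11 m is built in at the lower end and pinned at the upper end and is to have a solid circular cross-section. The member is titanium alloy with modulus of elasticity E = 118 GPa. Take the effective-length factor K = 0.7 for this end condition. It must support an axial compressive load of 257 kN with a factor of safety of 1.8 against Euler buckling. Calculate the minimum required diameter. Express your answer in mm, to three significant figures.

d ≈ 90.5 mm

Required P_cr = n·P = 1.8 × 257 = 462.6 kN
L_e = K·L = 0.7 × 4.11 = 2.877 m
Required I = P_cr·L_e²/(π²E) = 4.626×10^5 × 2.877² / (π² × 1.18×10^11) = 3.288×10^-6 m⁴
I_req = 3.288×10^6 mm⁴
Solid circle: I = πd⁴/64  ⇒  d = (64I/π)^(1/4) = (64×3.288×10^6/π)^(1/4) = 90.5 mm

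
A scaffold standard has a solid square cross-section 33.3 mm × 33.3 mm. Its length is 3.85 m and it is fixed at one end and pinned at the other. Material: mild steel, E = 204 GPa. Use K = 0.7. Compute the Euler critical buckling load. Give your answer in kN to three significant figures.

I = a⁴/12 = 33.3⁴/12 = 1.025×10^5 mm⁴
I = 1.025×10^5 mm⁴ = 1.025×10^-7 m⁴
Effective length L_e = K·L = 0.7 × 3.85 = 2.695 m
P_cr = π²EI / L_e² = π² × 204×10⁹ × 1.025×10^-7 / 2.695² = 2.841×10^4 N

P_cr ≈ 28.4 kN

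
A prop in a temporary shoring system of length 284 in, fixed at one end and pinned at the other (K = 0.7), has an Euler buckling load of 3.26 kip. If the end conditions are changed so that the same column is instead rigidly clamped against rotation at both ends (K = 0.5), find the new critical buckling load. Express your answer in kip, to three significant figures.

P_cr ≈ 6.39 kip

P_cr ∝ 1/K², so P_cr,new = P_cr,old × (K_old/K_new)² = 3.26 × (0.7/0.5)²
= 3.26 × 1.960 = 6.39 kip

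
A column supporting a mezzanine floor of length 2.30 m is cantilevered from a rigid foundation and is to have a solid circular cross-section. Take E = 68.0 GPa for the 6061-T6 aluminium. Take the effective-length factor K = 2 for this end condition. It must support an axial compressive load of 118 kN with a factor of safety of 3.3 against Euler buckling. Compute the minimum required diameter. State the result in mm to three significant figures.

d ≈ 126 mm

Required P_cr = n·P = 3.3 × 118 = 389.4 kN
L_e = K·L = 2 × 2.30 = 4.600 m
Required I = P_cr·L_e²/(π²E) = 3.894×10^5 × 4.600² / (π² × 6.80×10^10) = 1.228×10^-5 m⁴
I_req = 1.228×10^7 mm⁴
Solid circle: I = πd⁴/64  ⇒  d = (64I/π)^(1/4) = (64×1.228×10^7/π)^(1/4) = 126 mm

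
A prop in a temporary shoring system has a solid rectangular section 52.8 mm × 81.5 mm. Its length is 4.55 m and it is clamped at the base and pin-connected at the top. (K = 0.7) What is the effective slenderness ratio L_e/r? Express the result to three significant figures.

λ ≈ 209

For a rectangle r_min = b/√12 = 52.8/√12 = 15.24 mm
L_e = K·L = 0.7 × 4.55 m = 3.185 m = 3185.0 mm
λ = L_e / r_min = 3185.0 / 15.24 = 209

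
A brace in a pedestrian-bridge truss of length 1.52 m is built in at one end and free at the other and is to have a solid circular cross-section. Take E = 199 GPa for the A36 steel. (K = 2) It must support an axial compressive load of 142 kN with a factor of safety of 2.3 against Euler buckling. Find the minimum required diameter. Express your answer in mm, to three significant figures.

Required P_cr = n·P = 2.3 × 142 = 326.6 kN
L_e = K·L = 2 × 1.52 = 3.040 m
Required I = P_cr·L_e²/(π²E) = 3.266×10^5 × 3.040² / (π² × 1.99×10^11) = 1.537×10^-6 m⁴
I_req = 1.537×10^6 mm⁴
Solid circle: I = πd⁴/64  ⇒  d = (64I/π)^(1/4) = (64×1.537×10^6/π)^(1/4) = 74.8 mm

d ≈ 74.8 mm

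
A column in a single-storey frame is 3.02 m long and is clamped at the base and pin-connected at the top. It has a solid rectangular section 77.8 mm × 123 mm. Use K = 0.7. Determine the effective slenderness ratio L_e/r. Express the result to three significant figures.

λ ≈ 94.1

Buckling occurs about the weak axis: I_min = h·b³/12 with b = 77.8 mm (the shorter side).
I_min = 123×77.8³/12 = 4.827×10^6 mm⁴
A = 9.569×10^3 mm²;  r_min = √(I/A) = √(4.827×10^6/9.569×10^3) = 22.46 mm
L_e = K·L = 0.7 × 3.02 m = 2.114 m = 2114.0 mm
λ = L_e / r_min = 2114.0 / 22.46 = 94.1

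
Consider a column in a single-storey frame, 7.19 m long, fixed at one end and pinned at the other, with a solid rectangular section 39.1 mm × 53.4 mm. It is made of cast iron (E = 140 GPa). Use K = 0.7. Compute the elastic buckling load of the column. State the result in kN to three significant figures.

Buckling occurs about the weak axis: I_min = h·b³/12 with b = 39.1 mm (the shorter side).
I_min = 53.4×39.1³/12 = 2.660×10^5 mm⁴
I = 2.660×10^5 mm⁴ = 2.660×10^-7 m⁴
Effective length L_e = K·L = 0.7 × 7.19 = 5.033 m
P_cr = π²EI / L_e² = π² × 140×10⁹ × 2.660×10^-7 / 5.033² = 1.451×10^4 N

P_cr ≈ 14.5 kN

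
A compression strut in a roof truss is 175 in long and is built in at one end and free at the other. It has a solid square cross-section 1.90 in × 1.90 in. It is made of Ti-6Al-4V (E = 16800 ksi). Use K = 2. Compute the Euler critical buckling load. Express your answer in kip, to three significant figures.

P_cr ≈ 1.47 kip

I = a⁴/12 = 1.90⁴/12 = 1.086 in⁴
Effective length L_e = K·L = 2 × 175 = 350.0 in
P_cr = π²EI / L_e² = π² × 16800×10³ × 1.086 / 350.0² = 1.470×10^3 lb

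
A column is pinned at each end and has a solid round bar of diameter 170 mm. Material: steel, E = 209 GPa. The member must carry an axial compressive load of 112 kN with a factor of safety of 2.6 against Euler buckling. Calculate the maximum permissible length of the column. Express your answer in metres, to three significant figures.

I = πd⁴/64 = π×170⁴/64 = 4.100×10^7 mm⁴
I = 4.100×10^-5 m⁴
Required critical load P_cr = n·P = 2.6 × 112 = 291.2 kN = 2.912×10^5 N
From P_cr = π²EI/(K·L)²:  L = (1/K)·√(π²EI/P_cr) = (1/1)·√(π²×2.09×10^11×4.100×10^-5/2.912×10^5)
L = 17.0 m

L_max ≈ 17.0 m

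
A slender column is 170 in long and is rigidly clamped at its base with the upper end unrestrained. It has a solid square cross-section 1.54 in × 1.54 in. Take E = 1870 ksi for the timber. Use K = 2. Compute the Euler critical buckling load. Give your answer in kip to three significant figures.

I = a⁴/12 = 1.54⁴/12 = 0.4687 in⁴
Effective length L_e = K·L = 2 × 170 = 340.0 in
P_cr = π²EI / L_e² = π² × 1870×10³ × 0.4687 / 340.0² = 74.83 lb

P_cr ≈ 0.0748 kip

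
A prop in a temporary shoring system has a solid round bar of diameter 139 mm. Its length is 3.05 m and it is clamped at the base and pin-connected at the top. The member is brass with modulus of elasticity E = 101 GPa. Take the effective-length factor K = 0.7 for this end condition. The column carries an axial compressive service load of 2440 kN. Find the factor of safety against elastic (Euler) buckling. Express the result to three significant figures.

n ≈ 1.64

I = πd⁴/64 = π×139⁴/64 = 1.832×10^7 mm⁴
I = 1.832×10^7 mm⁴ = 1.832×10^-5 m⁴
Effective length L_e = K·L = 0.7 × 3.05 = 2.135 m
P_cr = π²EI / L_e² = π² × 101×10⁹ × 1.832×10^-5 / 2.135² = 4.007×10^6 N
Factor of safety n = P_cr / P = 4007.3 / 2440 = 1.64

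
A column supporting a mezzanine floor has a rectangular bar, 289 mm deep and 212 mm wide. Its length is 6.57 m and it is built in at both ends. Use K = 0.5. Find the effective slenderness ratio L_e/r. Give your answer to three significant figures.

For a rectangle r_min = b/√12 = 212/√12 = 61.20 mm
L_e = K·L = 0.5 × 6.57 m = 3.285 m = 3285.0 mm
λ = L_e / r_min = 3285.0 / 61.20 = 53.7

λ ≈ 53.7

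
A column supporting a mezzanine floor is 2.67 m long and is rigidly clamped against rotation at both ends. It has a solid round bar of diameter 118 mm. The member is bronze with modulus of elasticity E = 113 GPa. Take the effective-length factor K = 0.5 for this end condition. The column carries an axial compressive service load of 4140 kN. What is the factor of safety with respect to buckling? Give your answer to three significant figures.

n ≈ 1.44

I = πd⁴/64 = π×118⁴/64 = 9.517×10^6 mm⁴
I = 9.517×10^6 mm⁴ = 9.517×10^-6 m⁴
Effective length L_e = K·L = 0.5 × 2.67 = 1.335 m
P_cr = π²EI / L_e² = π² × 113×10⁹ × 9.517×10^-6 / 1.335² = 5.955×10^6 N
Factor of safety n = P_cr / P = 5955.4 / 4140 = 1.44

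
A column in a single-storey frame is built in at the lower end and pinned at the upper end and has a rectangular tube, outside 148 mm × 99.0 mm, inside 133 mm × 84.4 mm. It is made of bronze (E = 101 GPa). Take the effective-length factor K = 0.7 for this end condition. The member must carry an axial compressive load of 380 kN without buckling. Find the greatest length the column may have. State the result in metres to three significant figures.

Weak-axis I_min = (h_o·b_o³ − h_i·b_i³)/12 with b_o = 99.0, b_i = 84.40 mm (shorter outer/inner sides).
I_min = (148×99.0³ − 133.0×84.40³)/12 = 5.304×10^6 mm⁴
I = 5.304×10^-6 m⁴
At the buckling limit P_cr = P = 3.800×10^5 N
From P_cr = π²EI/(K·L)²:  L = (1/K)·√(π²EI/P_cr) = (1/0.7)·√(π²×1.01×10^11×5.304×10^-6/3.800×10^5)
L = 5.33 m

L_max ≈ 5.33 m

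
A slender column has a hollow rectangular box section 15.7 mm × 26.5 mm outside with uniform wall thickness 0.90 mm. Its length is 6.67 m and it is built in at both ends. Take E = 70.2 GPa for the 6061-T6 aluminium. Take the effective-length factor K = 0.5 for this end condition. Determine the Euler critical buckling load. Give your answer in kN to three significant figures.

Inner dimensions: h_i = 26.5 − 2×0.90 = 24.70 mm, b_i = 15.7 − 2×0.90 = 13.90 mm
Weak-axis I_min = (h_o·b_o³ − h_i·b_i³)/12 with b_o = 15.7, b_i = 13.90 mm (shorter outer/inner sides).
I_min = (26.5×15.7³ − 24.70×13.90³)/12 = 3.018×10^3 mm⁴
I = 3.018×10^3 mm⁴ = 3.018×10^-9 m⁴
Effective length L_e = K·L = 0.5 × 6.67 = 3.335 m
P_cr = π²EI / L_e² = π² × 70.2×10⁹ × 3.018×10^-9 / 3.335² = 188.0 N

P_cr ≈ 0.188 kN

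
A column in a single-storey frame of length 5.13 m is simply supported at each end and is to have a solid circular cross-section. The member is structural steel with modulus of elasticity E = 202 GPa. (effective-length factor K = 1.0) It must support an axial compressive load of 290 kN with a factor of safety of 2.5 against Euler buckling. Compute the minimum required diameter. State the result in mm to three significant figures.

Required P_cr = n·P = 2.5 × 290 = 725.0 kN
L_e = K·L = 1 × 5.13 = 5.130 m
Required I = P_cr·L_e²/(π²E) = 7.250×10^5 × 5.130² / (π² × 2.02×10^11) = 9.570×10^-6 m⁴
I_req = 9.570×10^6 mm⁴
Solid circle: I = πd⁴/64  ⇒  d = (64I/π)^(1/4) = (64×9.570×10^6/π)^(1/4) = 118 mm

d ≈ 118 mm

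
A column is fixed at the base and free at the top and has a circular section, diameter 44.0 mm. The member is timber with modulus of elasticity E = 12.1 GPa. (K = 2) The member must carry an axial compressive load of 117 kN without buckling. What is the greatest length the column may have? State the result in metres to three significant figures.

I = πd⁴/64 = π×44.0⁴/64 = 1.840×10^5 mm⁴
I = 1.840×10^-7 m⁴
At the buckling limit P_cr = P = 1.170×10^5 N
From P_cr = π²EI/(K·L)²:  L = (1/K)·√(π²EI/P_cr) = (1/2)·√(π²×1.21×10^10×1.840×10^-7/1.170×10^5)
L = 0.217 m

L_max ≈ 0.217 m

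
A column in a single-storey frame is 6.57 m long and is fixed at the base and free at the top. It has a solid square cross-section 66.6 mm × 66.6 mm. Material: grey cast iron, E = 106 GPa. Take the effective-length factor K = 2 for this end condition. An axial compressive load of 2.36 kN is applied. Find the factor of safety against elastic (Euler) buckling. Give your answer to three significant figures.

n ≈ 4.21

I = a⁴/12 = 66.6⁴/12 = 1.640×10^6 mm⁴
I = 1.640×10^6 mm⁴ = 1.640×10^-6 m⁴
Effective length L_e = K·L = 2 × 6.57 = 13.14 m
P_cr = π²EI / L_e² = π² × 106×10⁹ × 1.640×10^-6 / 13.14² = 9.934×10^3 N
Factor of safety n = P_cr / P = 9.9341 / 2.36 = 4.21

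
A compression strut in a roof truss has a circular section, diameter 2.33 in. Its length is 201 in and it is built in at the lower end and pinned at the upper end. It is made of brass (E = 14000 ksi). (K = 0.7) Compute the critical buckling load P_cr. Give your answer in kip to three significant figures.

I = πd⁴/64 = π×2.33⁴/64 = 1.447 in⁴
Effective length L_e = K·L = 0.7 × 201 = 140.7 in
P_cr = π²EI / L_e² = π² × 14000×10³ × 1.447 / 140.7² = 1.010×10^4 lb

P_cr ≈ 10.1 kip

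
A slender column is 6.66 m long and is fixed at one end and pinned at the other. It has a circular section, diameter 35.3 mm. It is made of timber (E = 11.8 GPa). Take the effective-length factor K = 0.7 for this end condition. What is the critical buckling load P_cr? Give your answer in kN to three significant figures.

I = πd⁴/64 = π×35.3⁴/64 = 7.622×10^4 mm⁴
I = 7.622×10^4 mm⁴ = 7.622×10^-8 m⁴
Effective length L_e = K·L = 0.7 × 6.66 = 4.662 m
P_cr = π²EI / L_e² = π² × 11.8×10⁹ × 7.622×10^-8 / 4.662² = 408.4 N

P_cr ≈ 0.408 kN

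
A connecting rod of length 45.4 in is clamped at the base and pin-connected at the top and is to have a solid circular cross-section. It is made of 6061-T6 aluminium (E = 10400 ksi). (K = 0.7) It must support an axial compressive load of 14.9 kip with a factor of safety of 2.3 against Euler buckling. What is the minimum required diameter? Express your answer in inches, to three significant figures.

d ≈ 1.62 in

Required P_cr = n·P = 2.3 × 14.9 = 34.27 kip
L_e = K·L = 0.7 × 45.4 = 31.78 in
Required I = P_cr·L_e²/(π²E) = 3.427×10^4 × 31.78² / (π² × 1.04×10^7) = 0.3372 in⁴
Solid circle: I = πd⁴/64  ⇒  d = (64I/π)^(1/4) = (64×0.3372/π)^(1/4) = 1.62 in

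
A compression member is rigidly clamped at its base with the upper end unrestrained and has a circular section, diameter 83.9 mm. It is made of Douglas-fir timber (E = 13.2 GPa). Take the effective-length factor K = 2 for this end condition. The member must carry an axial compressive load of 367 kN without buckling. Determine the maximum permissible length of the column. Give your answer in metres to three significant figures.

I = πd⁴/64 = π×83.9⁴/64 = 2.432×10^6 mm⁴
I = 2.432×10^-6 m⁴
At the buckling limit P_cr = P = 3.670×10^5 N
From P_cr = π²EI/(K·L)²:  L = (1/K)·√(π²EI/P_cr) = (1/2)·√(π²×1.32×10^10×2.432×10^-6/3.670×10^5)
L = 0.465 m

L_max ≈ 0.465 m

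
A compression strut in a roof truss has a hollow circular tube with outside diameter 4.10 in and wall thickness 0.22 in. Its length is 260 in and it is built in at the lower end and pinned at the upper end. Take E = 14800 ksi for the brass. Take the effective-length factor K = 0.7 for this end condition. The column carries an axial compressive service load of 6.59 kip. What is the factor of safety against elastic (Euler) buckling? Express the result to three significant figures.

Inner diameter d_i = 4.10 − 2×0.22 = 3.660 in
I = π(d_o⁴ − d_i⁴)/64 = π(4.10⁴ − 3.660⁴)/64 = 5.063 in⁴
Effective length L_e = K·L = 0.7 × 260 = 182.0 in
P_cr = π²EI / L_e² = π² × 14800×10³ × 5.063 / 182.0² = 2.232×10^4 lb
Factor of safety n = P_cr / P = 22.325 / 6.59 = 3.39

n ≈ 3.39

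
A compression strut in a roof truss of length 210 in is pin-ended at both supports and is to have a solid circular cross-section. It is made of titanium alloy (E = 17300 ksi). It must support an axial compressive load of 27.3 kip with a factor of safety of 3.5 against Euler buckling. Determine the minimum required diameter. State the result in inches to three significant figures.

Required P_cr = n·P = 3.5 × 27.3 = 95.55 kip
L_e = K·L = 1 × 210 = 210.0 in
Required I = P_cr·L_e²/(π²E) = 9.555×10^4 × 210.0² / (π² × 1.73×10^7) = 24.68 in⁴
Solid circle: I = πd⁴/64  ⇒  d = (64I/π)^(1/4) = (64×24.68/π)^(1/4) = 4.74 in

d ≈ 4.74 in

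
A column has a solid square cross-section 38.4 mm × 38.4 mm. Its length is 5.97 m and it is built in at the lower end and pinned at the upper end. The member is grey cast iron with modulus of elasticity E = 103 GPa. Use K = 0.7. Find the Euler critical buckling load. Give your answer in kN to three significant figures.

I = a⁴/12 = 38.4⁴/12 = 1.812×10^5 mm⁴
I = 1.812×10^5 mm⁴ = 1.812×10^-7 m⁴
Effective length L_e = K·L = 0.7 × 5.97 = 4.179 m
P_cr = π²EI / L_e² = π² × 103×10⁹ × 1.812×10^-7 / 4.179² = 1.055×10^4 N

P_cr ≈ 10.5 kN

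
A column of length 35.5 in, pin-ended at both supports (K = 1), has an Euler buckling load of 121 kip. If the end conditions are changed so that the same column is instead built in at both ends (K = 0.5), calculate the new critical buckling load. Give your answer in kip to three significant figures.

P_cr ≈ 484 kip

P_cr ∝ 1/K², so P_cr,new = P_cr,old × (K_old/K_new)² = 121 × (1/0.5)²
= 121 × 4.000 = 484 kip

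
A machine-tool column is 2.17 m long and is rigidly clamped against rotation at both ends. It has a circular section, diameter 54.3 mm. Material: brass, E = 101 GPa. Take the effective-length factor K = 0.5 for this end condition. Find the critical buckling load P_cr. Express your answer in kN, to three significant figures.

I = πd⁴/64 = π×54.3⁴/64 = 4.267×10^5 mm⁴
I = 4.267×10^5 mm⁴ = 4.267×10^-7 m⁴
Effective length L_e = K·L = 0.5 × 2.17 = 1.085 m
P_cr = π²EI / L_e² = π² × 101×10⁹ × 4.267×10^-7 / 1.085² = 3.614×10^5 N

P_cr ≈ 361 kN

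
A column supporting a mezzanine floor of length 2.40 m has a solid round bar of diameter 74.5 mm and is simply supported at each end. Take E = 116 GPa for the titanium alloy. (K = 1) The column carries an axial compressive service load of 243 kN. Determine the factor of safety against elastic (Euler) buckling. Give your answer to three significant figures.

I = πd⁴/64 = π×74.5⁴/64 = 1.512×10^6 mm⁴
I = 1.512×10^6 mm⁴ = 1.512×10^-6 m⁴
Effective length L_e = K·L = 1 × 2.40 = 2.400 m
P_cr = π²EI / L_e² = π² × 116×10⁹ × 1.512×10^-6 / 2.400² = 3.006×10^5 N
Factor of safety n = P_cr / P = 300.56 / 243 = 1.24

n ≈ 1.24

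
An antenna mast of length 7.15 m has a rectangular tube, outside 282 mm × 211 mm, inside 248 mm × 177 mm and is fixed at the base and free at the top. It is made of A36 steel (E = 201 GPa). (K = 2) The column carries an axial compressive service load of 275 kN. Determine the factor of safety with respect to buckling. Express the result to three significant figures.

Weak-axis I_min = (h_o·b_o³ − h_i·b_i³)/12 with b_o = 211, b_i = 177.0 mm (shorter outer/inner sides).
I_min = (282×211³ − 248.0×177.0³)/12 = 1.062×10^8 mm⁴
I = 1.062×10^8 mm⁴ = 1.062×10^-4 m⁴
Effective length L_e = K·L = 2 × 7.15 = 14.30 m
P_cr = π²EI / L_e² = π² × 201×10⁹ × 1.062×10^-4 / 14.30² = 1.030×10^6 N
Factor of safety n = P_cr / P = 1029.8 / 275 = 3.74

n ≈ 3.74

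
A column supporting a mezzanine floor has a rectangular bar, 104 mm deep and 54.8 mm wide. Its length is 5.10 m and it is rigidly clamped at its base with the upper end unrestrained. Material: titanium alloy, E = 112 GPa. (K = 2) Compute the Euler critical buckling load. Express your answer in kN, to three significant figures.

Buckling occurs about the weak axis: I_min = h·b³/12 with b = 54.8 mm (the shorter side).
I_min = 104×54.8³/12 = 1.426×10^6 mm⁴
I = 1.426×10^6 mm⁴ = 1.426×10^-6 m⁴
Effective length L_e = K·L = 2 × 5.10 = 10.20 m
P_cr = π²EI / L_e² = π² × 112×10⁹ × 1.426×10^-6 / 10.20² = 1.515×10^4 N

P_cr ≈ 15.2 kN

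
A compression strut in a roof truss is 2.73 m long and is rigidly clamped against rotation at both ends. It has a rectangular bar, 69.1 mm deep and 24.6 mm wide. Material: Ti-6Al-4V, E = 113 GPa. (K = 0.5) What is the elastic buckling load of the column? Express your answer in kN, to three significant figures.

Buckling occurs about the weak axis: I_min = h·b³/12 with b = 24.6 mm (the shorter side).
I_min = 69.1×24.6³/12 = 8.572×10^4 mm⁴
I = 8.572×10^4 mm⁴ = 8.572×10^-8 m⁴
Effective length L_e = K·L = 0.5 × 2.73 = 1.365 m
P_cr = π²EI / L_e² = π² × 113×10⁹ × 8.572×10^-8 / 1.365² = 5.131×10^4 N

P_cr ≈ 51.3 kN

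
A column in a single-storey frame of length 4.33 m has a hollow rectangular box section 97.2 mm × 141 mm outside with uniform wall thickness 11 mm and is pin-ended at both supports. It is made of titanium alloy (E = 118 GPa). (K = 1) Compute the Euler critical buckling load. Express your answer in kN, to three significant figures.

Inner dimensions: h_i = 141 − 2×11 = 119.0 mm, b_i = 97.2 − 2×11 = 75.20 mm
Weak-axis I_min = (h_o·b_o³ − h_i·b_i³)/12 with b_o = 97.2, b_i = 75.20 mm (shorter outer/inner sides).
I_min = (141×97.2³ − 119.0×75.20³)/12 = 6.573×10^6 mm⁴
I = 6.573×10^6 mm⁴ = 6.573×10^-6 m⁴
Effective length L_e = K·L = 1 × 4.33 = 4.330 m
P_cr = π²EI / L_e² = π² × 118×10⁹ × 6.573×10^-6 / 4.330² = 4.083×10^5 N

P_cr ≈ 408 kN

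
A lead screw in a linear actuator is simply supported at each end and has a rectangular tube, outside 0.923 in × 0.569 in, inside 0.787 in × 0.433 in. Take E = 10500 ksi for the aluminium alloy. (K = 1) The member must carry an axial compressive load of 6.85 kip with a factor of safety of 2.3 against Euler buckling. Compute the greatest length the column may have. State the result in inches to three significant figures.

Weak-axis I_min = (h_o·b_o³ − h_i·b_i³)/12 with b_o = 0.569, b_i = 0.4330 in (shorter outer/inner sides).
I_min = (0.923×0.569³ − 0.7870×0.4330³)/12 = 8.845×10^-3 in⁴
Required critical load P_cr = n·P = 2.3 × 6.85 = 15.75 kip = 1.575×10^4 lb
From P_cr = π²EI/(K·L)²:  L = (1/K)·√(π²EI/P_cr) = (1/1)·√(π²×1.05×10^7×8.845×10^-3/1.575×10^4)
L = 7.63 in

L_max ≈ 7.63 in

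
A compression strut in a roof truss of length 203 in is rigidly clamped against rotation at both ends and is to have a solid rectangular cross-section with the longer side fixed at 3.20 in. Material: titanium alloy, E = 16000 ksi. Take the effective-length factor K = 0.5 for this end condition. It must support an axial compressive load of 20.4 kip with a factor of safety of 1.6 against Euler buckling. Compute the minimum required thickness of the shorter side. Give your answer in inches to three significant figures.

Required P_cr = n·P = 1.6 × 20.4 = 32.64 kip
L_e = K·L = 0.5 × 203 = 101.5 in
Required I = P_cr·L_e²/(π²E) = 3.264×10^4 × 101.5² / (π² × 1.60×10^7) = 2.129 in⁴
Rectangle, weak axis: I_min = h·b³/12 with h = 3.20 in fixed  ⇒  b = (12I/h)^(1/3) = 2.00 in

b ≈ 2.00 in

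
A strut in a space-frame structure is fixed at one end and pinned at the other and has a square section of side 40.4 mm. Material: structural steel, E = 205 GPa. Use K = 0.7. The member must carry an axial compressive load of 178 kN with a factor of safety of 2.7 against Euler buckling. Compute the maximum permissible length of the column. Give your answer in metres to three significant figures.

L_max ≈ 1.38 m

I = a⁴/12 = 40.4⁴/12 = 2.220×10^5 mm⁴
I = 2.220×10^-7 m⁴
Required critical load P_cr = n·P = 2.7 × 178 = 480.6 kN = 4.806×10^5 N
From P_cr = π²EI/(K·L)²:  L = (1/K)·√(π²EI/P_cr) = (1/0.7)·√(π²×2.05×10^11×2.220×10^-7/4.806×10^5)
L = 1.38 m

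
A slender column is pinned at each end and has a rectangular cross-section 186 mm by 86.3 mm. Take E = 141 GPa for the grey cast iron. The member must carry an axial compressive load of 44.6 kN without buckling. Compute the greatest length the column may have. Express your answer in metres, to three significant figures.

L_max ≈ 17.6 m

Buckling occurs about the weak axis: I_min = h·b³/12 with b = 86.3 mm (the shorter side).
I_min = 186×86.3³/12 = 9.962×10^6 mm⁴
I = 9.962×10^-6 m⁴
At the buckling limit P_cr = P = 4.460×10^4 N
From P_cr = π²EI/(K·L)²:  L = (1/K)·√(π²EI/P_cr) = (1/1)·√(π²×1.41×10^11×9.962×10^-6/4.460×10^4)
L = 17.6 m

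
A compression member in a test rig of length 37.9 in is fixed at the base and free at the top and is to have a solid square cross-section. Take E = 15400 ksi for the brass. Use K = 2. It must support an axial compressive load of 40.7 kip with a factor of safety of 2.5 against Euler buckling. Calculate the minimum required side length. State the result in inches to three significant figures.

Required P_cr = n·P = 2.5 × 40.7 = 101.8 kip
L_e = K·L = 2 × 37.9 = 75.80 in
Required I = P_cr·L_e²/(π²E) = 1.018×10^5 × 75.80² / (π² × 1.54×10^7) = 3.846 in⁴
Solid square: I = a⁴/12  ⇒  a = (12I)^(1/4) = (12×3.846)^(1/4) = 2.61 in

a ≈ 2.61 in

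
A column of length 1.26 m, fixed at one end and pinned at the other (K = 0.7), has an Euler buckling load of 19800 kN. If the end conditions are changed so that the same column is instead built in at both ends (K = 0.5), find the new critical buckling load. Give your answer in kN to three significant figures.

P_cr ≈ 38800 kN

P_cr ∝ 1/K², so P_cr,new = P_cr,old × (K_old/K_new)² = 19800 × (0.7/0.5)²
= 19800 × 1.960 = 38800 kN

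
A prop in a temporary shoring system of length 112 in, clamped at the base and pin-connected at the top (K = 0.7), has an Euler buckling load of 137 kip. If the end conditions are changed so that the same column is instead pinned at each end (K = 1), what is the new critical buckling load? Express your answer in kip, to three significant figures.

P_cr ∝ 1/K², so P_cr,new = P_cr,old × (K_old/K_new)² = 137 × (0.7/1)²
= 137 × 0.4900 = 67.1 kip

P_cr ≈ 67.1 kip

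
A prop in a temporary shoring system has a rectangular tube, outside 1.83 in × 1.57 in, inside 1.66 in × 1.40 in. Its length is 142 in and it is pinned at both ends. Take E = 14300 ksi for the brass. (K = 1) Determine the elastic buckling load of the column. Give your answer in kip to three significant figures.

P_cr ≈ 1.47 kip

Weak-axis I_min = (h_o·b_o³ − h_i·b_i³)/12 with b_o = 1.57, b_i = 1.400 in (shorter outer/inner sides).
I_min = (1.83×1.57³ − 1.660×1.400³)/12 = 0.2106 in⁴
Effective length L_e = K·L = 1 × 142 = 142.0 in
P_cr = π²EI / L_e² = π² × 14300×10³ × 0.2106 / 142.0² = 1.474×10^3 lb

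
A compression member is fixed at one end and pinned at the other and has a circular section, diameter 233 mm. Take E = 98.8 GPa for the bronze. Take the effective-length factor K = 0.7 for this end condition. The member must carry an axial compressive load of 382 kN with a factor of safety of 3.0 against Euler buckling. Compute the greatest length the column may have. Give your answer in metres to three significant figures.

L_max ≈ 15.9 m

I = πd⁴/64 = π×233⁴/64 = 1.447×10^8 mm⁴
I = 1.447×10^-4 m⁴
Required critical load P_cr = n·P = 3.0 × 382 = 1146 kN = 1.146×10^6 N
From P_cr = π²EI/(K·L)²:  L = (1/K)·√(π²EI/P_cr) = (1/0.7)·√(π²×9.88×10^10×1.447×10^-4/1.146×10^6)
L = 15.9 m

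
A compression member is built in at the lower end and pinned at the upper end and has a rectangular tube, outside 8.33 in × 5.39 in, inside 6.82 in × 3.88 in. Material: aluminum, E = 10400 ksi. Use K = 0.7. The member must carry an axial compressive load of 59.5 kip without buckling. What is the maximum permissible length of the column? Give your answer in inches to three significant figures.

L_max ≈ 516 in

Weak-axis I_min = (h_o·b_o³ − h_i·b_i³)/12 with b_o = 5.39, b_i = 3.880 in (shorter outer/inner sides).
I_min = (8.33×5.39³ − 6.820×3.880³)/12 = 75.50 in⁴
At the buckling limit P_cr = P = 5.950×10^4 lb
From P_cr = π²EI/(K·L)²:  L = (1/K)·√(π²EI/P_cr) = (1/0.7)·√(π²×1.04×10^7×75.50/5.950×10^4)
L = 516 in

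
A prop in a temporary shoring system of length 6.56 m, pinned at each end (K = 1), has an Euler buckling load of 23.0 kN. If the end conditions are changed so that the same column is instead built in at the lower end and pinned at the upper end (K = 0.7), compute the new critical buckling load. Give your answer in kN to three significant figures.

P_cr ∝ 1/K², so P_cr,new = P_cr,old × (K_old/K_new)² = 23.0 × (1/0.7)²
= 23.0 × 2.041 = 46.9 kN

P_cr ≈ 46.9 kN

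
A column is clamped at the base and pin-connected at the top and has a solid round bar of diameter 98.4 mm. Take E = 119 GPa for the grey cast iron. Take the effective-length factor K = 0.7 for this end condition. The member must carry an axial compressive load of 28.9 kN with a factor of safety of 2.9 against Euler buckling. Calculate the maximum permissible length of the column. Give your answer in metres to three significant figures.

L_max ≈ 11.5 m

I = πd⁴/64 = π×98.4⁴/64 = 4.602×10^6 mm⁴
I = 4.602×10^-6 m⁴
Required critical load P_cr = n·P = 2.9 × 28.9 = 83.81 kN = 8.381×10^4 N
From P_cr = π²EI/(K·L)²:  L = (1/K)·√(π²EI/P_cr) = (1/0.7)·√(π²×1.19×10^11×4.602×10^-6/8.381×10^4)
L = 11.5 m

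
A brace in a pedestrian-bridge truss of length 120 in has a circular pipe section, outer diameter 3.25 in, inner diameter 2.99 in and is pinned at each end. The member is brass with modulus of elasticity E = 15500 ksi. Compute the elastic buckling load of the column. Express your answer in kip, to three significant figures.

P_cr ≈ 16.5 kip

d_o = 3.25 in, d_i = 2.99 in
I = π(d_o⁴ − d_i⁴)/64 = π(3.25⁴ − 2.990⁴)/64 = 1.553 in⁴
Effective length L_e = K·L = 1 × 120 = 120.0 in
P_cr = π²EI / L_e² = π² × 15500×10³ × 1.553 / 120.0² = 1.650×10^4 lb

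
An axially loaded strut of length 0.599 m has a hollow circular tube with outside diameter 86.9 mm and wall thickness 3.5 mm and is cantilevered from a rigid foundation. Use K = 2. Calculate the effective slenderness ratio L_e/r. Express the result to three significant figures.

λ ≈ 40.6

Inner diameter d_i = 86.9 − 2×3.5 = 79.90 mm
I = π(d_o⁴ − d_i⁴)/64 = π(86.9⁴ − 79.90⁴)/64 = 7.987×10^5 mm⁴
A = 917.0 mm²;  r_min = √(I/A) = √(7.987×10^5/917.0) = 29.51 mm
L_e = K·L = 2 × 0.599 m = 1.198 m = 1198.0 mm
λ = L_e / r_min = 1198.0 / 29.51 = 40.6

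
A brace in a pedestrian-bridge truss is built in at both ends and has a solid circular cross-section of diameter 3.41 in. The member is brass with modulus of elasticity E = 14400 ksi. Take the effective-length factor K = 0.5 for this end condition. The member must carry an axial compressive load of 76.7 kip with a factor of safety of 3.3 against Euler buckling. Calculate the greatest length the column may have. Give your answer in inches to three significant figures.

L_max ≈ 122 in

I = πd⁴/64 = π×3.41⁴/64 = 6.637 in⁴
Required critical load P_cr = n·P = 3.3 × 76.7 = 253.1 kip = 2.531×10^5 lb
From P_cr = π²EI/(K·L)²:  L = (1/K)·√(π²EI/P_cr) = (1/0.5)·√(π²×1.44×10^7×6.637/2.531×10^5)
L = 122 in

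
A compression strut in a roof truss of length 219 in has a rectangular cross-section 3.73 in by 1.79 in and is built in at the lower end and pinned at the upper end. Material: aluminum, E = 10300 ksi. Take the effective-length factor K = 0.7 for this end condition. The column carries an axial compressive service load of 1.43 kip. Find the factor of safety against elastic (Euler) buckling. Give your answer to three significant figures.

n ≈ 5.39

Buckling occurs about the weak axis: I_min = h·b³/12 with b = 1.79 in (the shorter side).
I_min = 3.73×1.79³/12 = 1.783 in⁴
Effective length L_e = K·L = 0.7 × 219 = 153.3 in
P_cr = π²EI / L_e² = π² × 10300×10³ × 1.783 / 153.3² = 7.712×10^3 lb
Factor of safety n = P_cr / P = 7.7115 / 1.43 = 5.39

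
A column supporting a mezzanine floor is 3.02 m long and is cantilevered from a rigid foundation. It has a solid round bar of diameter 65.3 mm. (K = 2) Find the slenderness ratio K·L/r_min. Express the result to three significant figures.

For a solid circle r = d/4 = 65.3/4 = 16.32 mm
L_e = K·L = 2 × 3.02 m = 6.040 m = 6040.0 mm
λ = L_e / r_min = 6040.0 / 16.32 = 370

λ ≈ 370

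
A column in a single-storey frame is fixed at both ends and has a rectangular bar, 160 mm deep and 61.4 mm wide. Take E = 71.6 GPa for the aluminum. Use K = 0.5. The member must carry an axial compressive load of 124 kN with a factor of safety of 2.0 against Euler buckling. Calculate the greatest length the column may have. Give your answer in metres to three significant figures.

L_max ≈ 5.93 m

Buckling occurs about the weak axis: I_min = h·b³/12 with b = 61.4 mm (the shorter side).
I_min = 160×61.4³/12 = 3.086×10^6 mm⁴
I = 3.086×10^-6 m⁴
Required critical load P_cr = n·P = 2.0 × 124 = 248.0 kN = 2.480×10^5 N
From P_cr = π²EI/(K·L)²:  L = (1/K)·√(π²EI/P_cr) = (1/0.5)·√(π²×7.16×10^10×3.086×10^-6/2.480×10^5)
L = 5.93 m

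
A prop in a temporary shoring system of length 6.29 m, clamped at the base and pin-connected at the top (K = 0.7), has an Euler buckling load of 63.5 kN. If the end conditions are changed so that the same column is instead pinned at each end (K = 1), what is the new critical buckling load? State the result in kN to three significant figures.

P_cr ≈ 31.1 kN

P_cr ∝ 1/K², so P_cr,new = P_cr,old × (K_old/K_new)² = 63.5 × (0.7/1)²
= 63.5 × 0.4900 = 31.1 kN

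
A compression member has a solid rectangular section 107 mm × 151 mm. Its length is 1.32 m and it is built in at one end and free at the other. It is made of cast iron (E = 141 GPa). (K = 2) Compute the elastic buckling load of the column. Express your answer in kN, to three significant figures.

P_cr ≈ 3080 kN

Buckling occurs about the weak axis: I_min = h·b³/12 with b = 107 mm (the shorter side).
I_min = 151×107³/12 = 1.542×10^7 mm⁴
I = 1.542×10^7 mm⁴ = 1.542×10^-5 m⁴
Effective length L_e = K·L = 2 × 1.32 = 2.640 m
P_cr = π²EI / L_e² = π² × 141×10⁹ × 1.542×10^-5 / 2.640² = 3.078×10^6 N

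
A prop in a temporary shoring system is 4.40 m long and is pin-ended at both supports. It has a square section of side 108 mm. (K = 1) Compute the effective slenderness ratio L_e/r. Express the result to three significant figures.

λ ≈ 141

I = a⁴/12 = 108⁴/12 = 1.134×10^7 mm⁴
A = 1.166×10^4 mm²;  r_min = √(I/A) = √(1.134×10^7/1.166×10^4) = 31.18 mm
L_e = K·L = 1 × 4.40 m = 4.400 m = 4400.0 mm
λ = L_e / r_min = 4400.0 / 31.18 = 141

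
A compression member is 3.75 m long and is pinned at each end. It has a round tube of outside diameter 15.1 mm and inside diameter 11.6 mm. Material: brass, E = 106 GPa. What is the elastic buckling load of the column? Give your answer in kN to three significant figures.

d_o = 15.1 mm, d_i = 11.6 mm
I = π(d_o⁴ − d_i⁴)/64 = π(15.1⁴ − 11.60⁴)/64 = 1.663×10^3 mm⁴
I = 1.663×10^3 mm⁴ = 1.663×10^-9 m⁴
Effective length L_e = K·L = 1 × 3.75 = 3.750 m
P_cr = π²EI / L_e² = π² × 106×10⁹ × 1.663×10^-9 / 3.750² = 123.7 N

P_cr ≈ 0.124 kN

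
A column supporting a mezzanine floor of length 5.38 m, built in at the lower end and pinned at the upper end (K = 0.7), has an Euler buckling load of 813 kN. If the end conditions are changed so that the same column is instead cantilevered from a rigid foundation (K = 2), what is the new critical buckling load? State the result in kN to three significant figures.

P_cr ∝ 1/K², so P_cr,new = P_cr,old × (K_old/K_new)² = 813 × (0.7/2)²
= 813 × 0.1225 = 99.6 kN

P_cr ≈ 99.6 kN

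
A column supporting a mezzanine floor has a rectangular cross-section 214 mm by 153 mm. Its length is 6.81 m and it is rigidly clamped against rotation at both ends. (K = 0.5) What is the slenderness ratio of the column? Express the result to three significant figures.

For a rectangle r_min = b/√12 = 153/√12 = 44.17 mm
L_e = K·L = 0.5 × 6.81 m = 3.405 m = 3405.0 mm
λ = L_e / r_min = 3405.0 / 44.17 = 77.1

λ ≈ 77.1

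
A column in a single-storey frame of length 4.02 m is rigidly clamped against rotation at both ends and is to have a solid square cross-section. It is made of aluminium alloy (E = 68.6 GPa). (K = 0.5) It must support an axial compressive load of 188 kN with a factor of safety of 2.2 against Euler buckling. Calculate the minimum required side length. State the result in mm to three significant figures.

Required P_cr = n·P = 2.2 × 188 = 413.6 kN
L_e = K·L = 0.5 × 4.02 = 2.010 m
Required I = P_cr·L_e²/(π²E) = 4.136×10^5 × 2.010² / (π² × 6.86×10^10) = 2.468×10^-6 m⁴
I_req = 2.468×10^6 mm⁴
Solid square: I = a⁴/12  ⇒  a = (12I)^(1/4) = (12×2.468×10^6)^(1/4) = 73.8 mm

a ≈ 73.8 mm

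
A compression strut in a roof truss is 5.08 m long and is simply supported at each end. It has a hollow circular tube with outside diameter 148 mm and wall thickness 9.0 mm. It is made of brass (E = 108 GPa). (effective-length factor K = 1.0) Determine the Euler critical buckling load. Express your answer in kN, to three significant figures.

P_cr ≈ 394 kN

Inner diameter d_i = 148 − 2×9.0 = 130.0 mm
I = π(d_o⁴ − d_i⁴)/64 = π(148⁴ − 130.0⁴)/64 = 9.532×10^6 mm⁴
I = 9.532×10^6 mm⁴ = 9.532×10^-6 m⁴
Effective length L_e = K·L = 1 × 5.08 = 5.080 m
P_cr = π²EI / L_e² = π² × 108×10⁹ × 9.532×10^-6 / 5.080² = 3.937×10^5 N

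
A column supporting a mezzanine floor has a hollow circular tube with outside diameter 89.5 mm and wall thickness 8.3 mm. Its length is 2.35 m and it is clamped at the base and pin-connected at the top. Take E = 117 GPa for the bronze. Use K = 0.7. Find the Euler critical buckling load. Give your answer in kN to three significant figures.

Inner diameter d_i = 89.5 − 2×8.3 = 72.90 mm
I = π(d_o⁴ − d_i⁴)/64 = π(89.5⁴ − 72.90⁴)/64 = 1.763×10^6 mm⁴
I = 1.763×10^6 mm⁴ = 1.763×10^-6 m⁴
Effective length L_e = K·L = 0.7 × 2.35 = 1.645 m
P_cr = π²EI / L_e² = π² × 117×10⁹ × 1.763×10^-6 / 1.645² = 7.524×10^5 N

P_cr ≈ 752 kN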